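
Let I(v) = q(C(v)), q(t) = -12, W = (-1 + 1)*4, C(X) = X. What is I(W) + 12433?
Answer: 12421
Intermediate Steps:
W = 0 (W = 0*4 = 0)
I(v) = -12
I(W) + 12433 = -12 + 12433 = 12421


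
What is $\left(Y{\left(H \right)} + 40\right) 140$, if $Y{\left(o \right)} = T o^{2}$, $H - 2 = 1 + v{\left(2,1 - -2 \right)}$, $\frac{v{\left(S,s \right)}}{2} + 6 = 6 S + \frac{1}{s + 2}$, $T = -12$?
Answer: $- \frac{1964144}{5} \approx -3.9283 \cdot 10^{5}$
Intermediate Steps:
$v{\left(S,s \right)} = -12 + \frac{2}{2 + s} + 12 S$ ($v{\left(S,s \right)} = -12 + 2 \left(6 S + \frac{1}{s + 2}\right) = -12 + 2 \left(6 S + \frac{1}{2 + s}\right) = -12 + 2 \left(\frac{1}{2 + s} + 6 S\right) = -12 + \left(\frac{2}{2 + s} + 12 S\right) = -12 + \frac{2}{2 + s} + 12 S$)
$H = \frac{77}{5}$ ($H = 2 + \left(1 + \frac{2 \left(-11 - 6 \left(1 - -2\right) + 12 \cdot 2 + 6 \cdot 2 \left(1 - -2\right)\right)}{2 + \left(1 - -2\right)}\right) = 2 + \left(1 + \frac{2 \left(-11 - 6 \left(1 + 2\right) + 24 + 6 \cdot 2 \left(1 + 2\right)\right)}{2 + \left(1 + 2\right)}\right) = 2 + \left(1 + \frac{2 \left(-11 - 18 + 24 + 6 \cdot 2 \cdot 3\right)}{2 + 3}\right) = 2 + \left(1 + \frac{2 \left(-11 - 18 + 24 + 36\right)}{5}\right) = 2 + \left(1 + 2 \cdot \frac{1}{5} \cdot 31\right) = 2 + \left(1 + \frac{62}{5}\right) = 2 + \frac{67}{5} = \frac{77}{5} \approx 15.4$)
$Y{\left(o \right)} = - 12 o^{2}$
$\left(Y{\left(H \right)} + 40\right) 140 = \left(- 12 \left(\frac{77}{5}\right)^{2} + 40\right) 140 = \left(\left(-12\right) \frac{5929}{25} + 40\right) 140 = \left(- \frac{71148}{25} + 40\right) 140 = \left(- \frac{70148}{25}\right) 140 = - \frac{1964144}{5}$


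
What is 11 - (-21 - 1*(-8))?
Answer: 24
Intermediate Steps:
11 - (-21 - 1*(-8)) = 11 - (-21 + 8) = 11 - 1*(-13) = 11 + 13 = 24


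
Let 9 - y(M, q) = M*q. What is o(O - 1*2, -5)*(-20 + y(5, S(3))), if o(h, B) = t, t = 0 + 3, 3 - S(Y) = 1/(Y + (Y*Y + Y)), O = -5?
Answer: -77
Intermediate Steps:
S(Y) = 3 - 1/(Y**2 + 2*Y) (S(Y) = 3 - 1/(Y + (Y*Y + Y)) = 3 - 1/(Y + (Y**2 + Y)) = 3 - 1/(Y + (Y + Y**2)) = 3 - 1/(Y**2 + 2*Y))
t = 3
o(h, B) = 3
y(M, q) = 9 - M*q
o(O - 1*2, -5)*(-20 + y(5, S(3))) = 3*(-20 + (9 - 1*5*(-1 + 3*3**2 + 6*3)/(3*(2 + 3)))) = 3*(-20 + (9 - 1*5*(1/3)*(-1 + 3*9 + 18)/5)) = 3*(-20 + (9 - 1*5*(1/3)*(1/5)*(-1 + 27 + 18))) = 3*(-20 + (9 - 1*5*(1/3)*(1/5)*44)) = 3*(-20 + (9 - 1*5*44/15)) = 3*(-20 + (9 - 44/3)) = 3*(-20 - 17/3) = 3*(-77/3) = -77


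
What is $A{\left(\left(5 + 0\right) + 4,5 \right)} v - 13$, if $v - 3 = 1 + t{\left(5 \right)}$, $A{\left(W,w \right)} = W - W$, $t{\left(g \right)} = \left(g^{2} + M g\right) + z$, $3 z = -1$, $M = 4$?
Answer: $-13$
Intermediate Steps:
$z = - \frac{1}{3}$ ($z = \frac{1}{3} \left(-1\right) = - \frac{1}{3} \approx -0.33333$)
$t{\left(g \right)} = - \frac{1}{3} + g^{2} + 4 g$ ($t{\left(g \right)} = \left(g^{2} + 4 g\right) - \frac{1}{3} = - \frac{1}{3} + g^{2} + 4 g$)
$A{\left(W,w \right)} = 0$
$v = \frac{146}{3}$ ($v = 3 + \left(1 + \left(- \frac{1}{3} + 5^{2} + 4 \cdot 5\right)\right) = 3 + \left(1 + \left(- \frac{1}{3} + 25 + 20\right)\right) = 3 + \left(1 + \frac{134}{3}\right) = 3 + \frac{137}{3} = \frac{146}{3} \approx 48.667$)
$A{\left(\left(5 + 0\right) + 4,5 \right)} v - 13 = 0 \cdot \frac{146}{3} - 13 = 0 - 13 = -13$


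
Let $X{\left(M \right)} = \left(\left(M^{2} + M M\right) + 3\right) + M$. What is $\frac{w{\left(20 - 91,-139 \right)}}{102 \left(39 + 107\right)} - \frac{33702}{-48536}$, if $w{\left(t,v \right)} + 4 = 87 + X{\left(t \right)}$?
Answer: $\frac{30998693}{22587441} \approx 1.3724$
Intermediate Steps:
$X{\left(M \right)} = 3 + M + 2 M^{2}$ ($X{\left(M \right)} = \left(\left(M^{2} + M^{2}\right) + 3\right) + M = \left(2 M^{2} + 3\right) + M = \left(3 + 2 M^{2}\right) + M = 3 + M + 2 M^{2}$)
$w{\left(t,v \right)} = 86 + t + 2 t^{2}$ ($w{\left(t,v \right)} = -4 + \left(87 + \left(3 + t + 2 t^{2}\right)\right) = -4 + \left(90 + t + 2 t^{2}\right) = 86 + t + 2 t^{2}$)
$\frac{w{\left(20 - 91,-139 \right)}}{102 \left(39 + 107\right)} - \frac{33702}{-48536} = \frac{86 + \left(20 - 91\right) + 2 \left(20 - 91\right)^{2}}{102 \left(39 + 107\right)} - \frac{33702}{-48536} = \frac{86 - 71 + 2 \left(-71\right)^{2}}{102 \cdot 146} - - \frac{16851}{24268} = \frac{86 - 71 + 2 \cdot 5041}{14892} + \frac{16851}{24268} = \left(86 - 71 + 10082\right) \frac{1}{14892} + \frac{16851}{24268} = 10097 \cdot \frac{1}{14892} + \frac{16851}{24268} = \frac{10097}{14892} + \frac{16851}{24268} = \frac{30998693}{22587441}$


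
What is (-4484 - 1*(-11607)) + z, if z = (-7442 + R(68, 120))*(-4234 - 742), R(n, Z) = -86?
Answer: 37466451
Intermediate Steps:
z = 37459328 (z = (-7442 - 86)*(-4234 - 742) = -7528*(-4976) = 37459328)
(-4484 - 1*(-11607)) + z = (-4484 - 1*(-11607)) + 37459328 = (-4484 + 11607) + 37459328 = 7123 + 37459328 = 37466451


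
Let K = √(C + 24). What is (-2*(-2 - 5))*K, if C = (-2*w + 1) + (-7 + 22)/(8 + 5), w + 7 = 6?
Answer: 14*√4758/13 ≈ 74.284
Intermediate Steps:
w = -1 (w = -7 + 6 = -1)
C = 54/13 (C = (-2*(-1) + 1) + (-7 + 22)/(8 + 5) = (2 + 1) + 15/13 = 3 + 15*(1/13) = 3 + 15/13 = 54/13 ≈ 4.1538)
K = √4758/13 (K = √(54/13 + 24) = √(366/13) = √4758/13 ≈ 5.3060)
(-2*(-2 - 5))*K = (-2*(-2 - 5))*(√4758/13) = (-2*(-7))*(√4758/13) = 14*(√4758/13) = 14*√4758/13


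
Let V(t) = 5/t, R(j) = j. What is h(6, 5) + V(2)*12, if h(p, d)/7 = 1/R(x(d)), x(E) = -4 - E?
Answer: 263/9 ≈ 29.222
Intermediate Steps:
h(p, d) = 7/(-4 - d)
h(6, 5) + V(2)*12 = -7/(4 + 5) + (5/2)*12 = -7/9 + (5*(½))*12 = -7*⅑ + (5/2)*12 = -7/9 + 30 = 263/9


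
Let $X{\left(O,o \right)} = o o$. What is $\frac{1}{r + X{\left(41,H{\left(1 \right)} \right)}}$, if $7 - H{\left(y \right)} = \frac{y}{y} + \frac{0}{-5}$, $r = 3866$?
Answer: $\frac{1}{3902} \approx 0.00025628$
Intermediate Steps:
$H{\left(y \right)} = 6$ ($H{\left(y \right)} = 7 - \left(\frac{y}{y} + \frac{0}{-5}\right) = 7 - \left(1 + 0 \left(- \frac{1}{5}\right)\right) = 7 - \left(1 + 0\right) = 7 - 1 = 6$)
$X{\left(O,o \right)} = o^{2}$
$\frac{1}{r + X{\left(41,H{\left(1 \right)} \right)}} = \frac{1}{3866 + 6^{2}} = \frac{1}{3866 + 36} = \frac{1}{3902}$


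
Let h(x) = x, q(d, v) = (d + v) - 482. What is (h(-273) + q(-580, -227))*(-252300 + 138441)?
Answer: 177847758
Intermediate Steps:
q(d, v) = -482 + d + v
(h(-273) + q(-580, -227))*(-252300 + 138441) = (-273 + (-482 - 580 - 227))*(-252300 + 138441) = (-273 - 1289)*(-113859) = -1562*(-113859) = 177847758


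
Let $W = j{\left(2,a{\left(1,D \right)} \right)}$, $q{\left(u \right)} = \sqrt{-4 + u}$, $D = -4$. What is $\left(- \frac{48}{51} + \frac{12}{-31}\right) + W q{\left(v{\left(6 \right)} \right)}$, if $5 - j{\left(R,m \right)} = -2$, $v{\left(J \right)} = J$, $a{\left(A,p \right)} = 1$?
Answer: $- \frac{700}{527} + 7 \sqrt{2} \approx 8.5712$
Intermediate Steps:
$j{\left(R,m \right)} = 7$ ($j{\left(R,m \right)} = 5 - -2 = 5 + 2 = 7$)
$W = 7$
$\left(- \frac{48}{51} + \frac{12}{-31}\right) + W q{\left(v{\left(6 \right)} \right)} = \left(- \frac{48}{51} + \frac{12}{-31}\right) + 7 \sqrt{-4 + 6} = \left(\left(-48\right) \frac{1}{51} + 12 \left(- \frac{1}{31}\right)\right) + 7 \sqrt{2} = \left(- \frac{16}{17} - \frac{12}{31}\right) + 7 \sqrt{2} = - \frac{700}{527} + 7 \sqrt{2}$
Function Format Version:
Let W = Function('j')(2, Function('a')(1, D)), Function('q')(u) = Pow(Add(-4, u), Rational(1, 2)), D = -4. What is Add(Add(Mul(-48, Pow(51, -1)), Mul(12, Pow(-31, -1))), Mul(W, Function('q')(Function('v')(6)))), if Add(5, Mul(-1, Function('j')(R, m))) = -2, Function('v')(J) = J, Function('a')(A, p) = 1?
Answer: Add(Rational(-700, 527), Mul(7, Pow(2, Rational(1, 2)))) ≈ 8.5712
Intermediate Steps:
Function('j')(R, m) = 7 (Function('j')(R, m) = Add(5, Mul(-1, -2)) = Add(5, 2) = 7)
W = 7
Add(Add(Mul(-48, Pow(51, -1)), Mul(12, Pow(-31, -1))), Mul(W, Function('q')(Function('v')(6)))) = Add(Add(Mul(-48, Pow(51, -1)), Mul(12, Pow(-31, -1))), Mul(7, Pow(Add(-4, 6), Rational(1, 2)))) = Add(Add(Mul(-48, Rational(1, 51)), Mul(12, Rational(-1, 31))), Mul(7, Pow(2, Rational(1, 2)))) = Add(Add(Rational(-16, 17), Rational(-12, 31)), Mul(7, Pow(2, Rational(1, 2)))) = Add(Rational(-700, 527), Mul(7, Pow(2, Rational(1, 2))))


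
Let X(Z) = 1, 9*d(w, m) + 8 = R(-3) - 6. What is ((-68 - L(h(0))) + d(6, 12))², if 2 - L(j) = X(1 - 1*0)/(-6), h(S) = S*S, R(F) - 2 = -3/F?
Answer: 1651225/324 ≈ 5096.4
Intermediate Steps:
R(F) = 2 - 3/F
d(w, m) = -11/9 (d(w, m) = -8/9 + ((2 - 3/(-3)) - 6)/9 = -8/9 + ((2 - 3*(-⅓)) - 6)/9 = -8/9 + ((2 + 1) - 6)/9 = -8/9 + (3 - 6)/9 = -8/9 + (⅑)*(-3) = -8/9 - ⅓ = -11/9)
h(S) = S²
L(j) = 13/6 (L(j) = 2 - 1/(-6) = 2 - (-1)/6 = 2 - 1*(-⅙) = 2 + ⅙ = 13/6)
((-68 - L(h(0))) + d(6, 12))² = ((-68 - 1*13/6) - 11/9)² = ((-68 - 13/6) - 11/9)² = (-421/6 - 11/9)² = (-1285/18)² = 1651225/324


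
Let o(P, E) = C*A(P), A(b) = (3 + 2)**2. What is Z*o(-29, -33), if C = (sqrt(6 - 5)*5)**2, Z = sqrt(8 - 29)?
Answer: 625*I*sqrt(21) ≈ 2864.1*I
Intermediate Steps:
A(b) = 25 (A(b) = 5**2 = 25)
Z = I*sqrt(21) (Z = sqrt(-21) = I*sqrt(21) ≈ 4.5826*I)
C = 25 (C = (sqrt(1)*5)**2 = (1*5)**2 = 5**2 = 25)
o(P, E) = 625 (o(P, E) = 25*25 = 625)
Z*o(-29, -33) = (I*sqrt(21))*625 = 625*I*sqrt(21)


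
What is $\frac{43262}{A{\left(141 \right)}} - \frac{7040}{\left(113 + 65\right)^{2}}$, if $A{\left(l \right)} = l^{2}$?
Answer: $\frac{307687742}{157477401} \approx 1.9539$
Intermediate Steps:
$\frac{43262}{A{\left(141 \right)}} - \frac{7040}{\left(113 + 65\right)^{2}} = \frac{43262}{141^{2}} - \frac{7040}{\left(113 + 65\right)^{2}} = \frac{43262}{19881} - \frac{7040}{178^{2}} = 43262 \cdot \frac{1}{19881} - \frac{7040}{31684} = \frac{43262}{19881} - \frac{1760}{7921} = \frac{307687742}{157477401}$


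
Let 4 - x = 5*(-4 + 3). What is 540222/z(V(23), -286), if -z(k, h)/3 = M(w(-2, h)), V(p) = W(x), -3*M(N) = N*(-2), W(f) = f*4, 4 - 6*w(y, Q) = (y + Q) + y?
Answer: -270111/49 ≈ -5512.5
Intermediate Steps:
w(y, Q) = ⅔ - y/3 - Q/6 (w(y, Q) = ⅔ - ((y + Q) + y)/6 = ⅔ - ((Q + y) + y)/6 = ⅔ - (Q + 2*y)/6 = ⅔ + (-y/3 - Q/6) = ⅔ - y/3 - Q/6)
x = 9 (x = 4 - 5*(-4 + 3) = 4 - 5*(-1) = 4 - 1*(-5) = 4 + 5 = 9)
W(f) = 4*f
M(N) = 2*N/3 (M(N) = -N*(-2)/3 = -(-2)*N/3 = 2*N/3)
V(p) = 36 (V(p) = 4*9 = 36)
z(k, h) = -8/3 + h/3 (z(k, h) = -2*(⅔ - ⅓*(-2) - h/6) = -2*(⅔ + ⅔ - h/6) = -2*(4/3 - h/6) = -3*(8/9 - h/9) = -8/3 + h/3)
540222/z(V(23), -286) = 540222/(-8/3 + (⅓)*(-286)) = 540222/(-8/3 - 286/3) = 540222/(-98) = 540222*(-1/98) = -270111/49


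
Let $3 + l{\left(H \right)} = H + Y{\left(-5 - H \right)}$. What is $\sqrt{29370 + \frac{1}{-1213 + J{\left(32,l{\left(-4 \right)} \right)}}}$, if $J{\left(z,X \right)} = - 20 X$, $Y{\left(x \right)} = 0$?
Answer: $\frac{\sqrt{33814531657}}{1073} \approx 171.38$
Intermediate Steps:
$l{\left(H \right)} = -3 + H$ ($l{\left(H \right)} = -3 + \left(H + 0\right) = -3 + H$)
$\sqrt{29370 + \frac{1}{-1213 + J{\left(32,l{\left(-4 \right)} \right)}}} = \sqrt{29370 + \frac{1}{-1213 - 20 \left(-3 - 4\right)}} = \sqrt{29370 + \frac{1}{-1213 - -140}} = \sqrt{29370 + \frac{1}{-1213 + 140}} = \sqrt{29370 + \frac{1}{-1073}} = \sqrt{29370 - \frac{1}{1073}} = \sqrt{\frac{31514009}{1073}} = \frac{\sqrt{33814531657}}{1073}$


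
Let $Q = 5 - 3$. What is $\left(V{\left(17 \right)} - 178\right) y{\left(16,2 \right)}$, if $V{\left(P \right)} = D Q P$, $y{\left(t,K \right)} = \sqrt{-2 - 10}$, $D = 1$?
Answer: $- 288 i \sqrt{3} \approx - 498.83 i$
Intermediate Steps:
$y{\left(t,K \right)} = 2 i \sqrt{3}$ ($y{\left(t,K \right)} = \sqrt{-12} = 2 i \sqrt{3}$)
$Q = 2$ ($Q = 5 - 3 = 2$)
$V{\left(P \right)} = 2 P$ ($V{\left(P \right)} = 1 \cdot 2 P = 2 P$)
$\left(V{\left(17 \right)} - 178\right) y{\left(16,2 \right)} = \left(2 \cdot 17 - 178\right) 2 i \sqrt{3} = \left(34 - 178\right) 2 i \sqrt{3} = - 144 \cdot 2 i \sqrt{3} = - 288 i \sqrt{3}$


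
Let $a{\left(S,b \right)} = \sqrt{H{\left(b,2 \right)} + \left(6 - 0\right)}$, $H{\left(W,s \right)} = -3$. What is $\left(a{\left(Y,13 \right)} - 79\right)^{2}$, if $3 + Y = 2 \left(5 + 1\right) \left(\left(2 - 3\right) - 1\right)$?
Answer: $\left(79 - \sqrt{3}\right)^{2} \approx 5970.3$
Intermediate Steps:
$Y = -27$ ($Y = -3 + 2 \left(5 + 1\right) \left(\left(2 - 3\right) - 1\right) = -3 + 2 \cdot 6 \left(\left(2 - 3\right) - 1\right) = -3 + 2 \cdot 6 \left(-1 - 1\right) = -3 + 2 \cdot 6 \left(-2\right) = -3 + 2 \left(-12\right) = -3 - 24 = -27$)
$a{\left(S,b \right)} = \sqrt{3}$ ($a{\left(S,b \right)} = \sqrt{-3 + \left(6 - 0\right)} = \sqrt{-3 + \left(6 + 0\right)} = \sqrt{-3 + 6} = \sqrt{3}$)
$\left(a{\left(Y,13 \right)} - 79\right)^{2} = \left(\sqrt{3} - 79\right)^{2} = \left(-79 + \sqrt{3}\right)^{2}$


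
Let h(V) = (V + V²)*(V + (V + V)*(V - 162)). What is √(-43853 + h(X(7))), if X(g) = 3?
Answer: I*√55265 ≈ 235.09*I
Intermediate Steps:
h(V) = (V + V²)*(V + 2*V*(-162 + V)) (h(V) = (V + V²)*(V + (2*V)*(-162 + V)) = (V + V²)*(V + 2*V*(-162 + V)))
√(-43853 + h(X(7))) = √(-43853 + 3²*(-323 - 321*3 + 2*3²)) = √(-43853 + 9*(-323 - 963 + 2*9)) = √(-43853 + 9*(-323 - 963 + 18)) = √(-43853 + 9*(-1268)) = √(-43853 - 11412) = √(-55265) = I*√55265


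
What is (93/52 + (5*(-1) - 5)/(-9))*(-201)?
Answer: -90919/156 ≈ -582.81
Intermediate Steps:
(93/52 + (5*(-1) - 5)/(-9))*(-201) = (93*(1/52) + (-5 - 5)*(-⅑))*(-201) = (93/52 - 10*(-⅑))*(-201) = (93/52 + 10/9)*(-201) = (1357/468)*(-201) = -90919/156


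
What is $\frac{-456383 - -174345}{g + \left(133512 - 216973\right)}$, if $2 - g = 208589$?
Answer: $\frac{141019}{146024} \approx 0.96572$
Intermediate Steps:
$g = -208587$ ($g = 2 - 208589 = -208587$)
$\frac{-456383 - -174345}{g + \left(133512 - 216973\right)} = \frac{-456383 - -174345}{-208587 + \left(133512 - 216973\right)} = \frac{-456383 + 174345}{-208587 - 83461} = - \frac{282038}{-292048} = \left(-282038\right) \left(- \frac{1}{292048}\right) = \frac{141019}{146024}$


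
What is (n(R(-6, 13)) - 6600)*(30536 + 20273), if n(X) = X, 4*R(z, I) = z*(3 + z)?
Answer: -670221519/2 ≈ -3.3511e+8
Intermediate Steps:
R(z, I) = z*(3 + z)/4 (R(z, I) = (z*(3 + z))/4 = z*(3 + z)/4)
(n(R(-6, 13)) - 6600)*(30536 + 20273) = ((¼)*(-6)*(3 - 6) - 6600)*(30536 + 20273) = ((¼)*(-6)*(-3) - 6600)*50809 = (9/2 - 6600)*50809 = -13191/2*50809 = -670221519/2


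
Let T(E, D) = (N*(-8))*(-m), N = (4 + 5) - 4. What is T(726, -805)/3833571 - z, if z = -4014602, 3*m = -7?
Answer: 6595826487278/1642959 ≈ 4.0146e+6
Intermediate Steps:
m = -7/3 (m = (⅓)*(-7) = -7/3 ≈ -2.3333)
N = 5 (N = 9 - 4 = 5)
T(E, D) = -280/3 (T(E, D) = (5*(-8))*(-1*(-7/3)) = -40*7/3 = -280/3)
T(726, -805)/3833571 - z = -280/3/3833571 - 1*(-4014602) = -280/3*1/3833571 + 4014602 = -40/1642959 + 4014602 = 6595826487278/1642959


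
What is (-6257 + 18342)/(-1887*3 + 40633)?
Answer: 12085/34972 ≈ 0.34556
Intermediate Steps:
(-6257 + 18342)/(-1887*3 + 40633) = 12085/(-5661 + 40633) = 12085/34972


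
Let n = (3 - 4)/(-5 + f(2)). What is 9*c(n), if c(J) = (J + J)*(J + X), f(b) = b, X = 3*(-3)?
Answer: -52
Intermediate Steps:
X = -9
n = ⅓ (n = (3 - 4)/(-5 + 2) = -1/(-3) = -1*(-⅓) = ⅓ ≈ 0.33333)
c(J) = 2*J*(-9 + J) (c(J) = (J + J)*(J - 9) = (2*J)*(-9 + J) = 2*J*(-9 + J))
9*c(n) = 9*(2*(⅓)*(-9 + ⅓)) = 9*(2*(⅓)*(-26/3)) = 9*(-52/9) = -52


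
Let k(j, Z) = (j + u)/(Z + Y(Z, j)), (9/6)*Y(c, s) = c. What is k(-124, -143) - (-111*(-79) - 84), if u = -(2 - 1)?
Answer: -1241880/143 ≈ -8684.5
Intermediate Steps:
Y(c, s) = 2*c/3
u = -1 (u = -1*1 = -1)
k(j, Z) = 3*(-1 + j)/(5*Z) (k(j, Z) = (j - 1)/(Z + 2*Z/3) = (-1 + j)/((5*Z/3)) = (-1 + j)*(3/(5*Z)) = 3*(-1 + j)/(5*Z))
k(-124, -143) - (-111*(-79) - 84) = (⅗)*(-1 - 124)/(-143) - (-111*(-79) - 84) = (⅗)*(-1/143)*(-125) - (8769 - 84) = 75/143 - 1*8685 = 75/143 - 8685 = -1241880/143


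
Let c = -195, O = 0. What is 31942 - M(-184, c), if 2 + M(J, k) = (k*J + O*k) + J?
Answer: -3752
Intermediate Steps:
M(J, k) = -2 + J + J*k (M(J, k) = -2 + ((k*J + 0*k) + J) = -2 + ((J*k + 0) + J) = -2 + (J*k + J) = -2 + (J + J*k) = -2 + J + J*k)
31942 - M(-184, c) = 31942 - (-2 - 184 - 184*(-195)) = 31942 - (-2 - 184 + 35880) = 31942 - 1*35694 = 31942 - 35694 = -3752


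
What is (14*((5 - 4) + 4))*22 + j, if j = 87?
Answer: 1627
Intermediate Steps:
(14*((5 - 4) + 4))*22 + j = (14*((5 - 4) + 4))*22 + 87 = (14*(1 + 4))*22 + 87 = (14*5)*22 + 87 = 70*22 + 87 = 1540 + 87 = 1627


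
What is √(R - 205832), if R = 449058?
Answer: √243226 ≈ 493.18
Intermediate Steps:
√(R - 205832) = √(449058 - 205832) = √243226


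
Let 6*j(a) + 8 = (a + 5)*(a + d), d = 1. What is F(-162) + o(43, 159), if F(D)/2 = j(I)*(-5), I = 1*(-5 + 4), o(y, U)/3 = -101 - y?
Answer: -1256/3 ≈ -418.67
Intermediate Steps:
o(y, U) = -303 - 3*y (o(y, U) = 3*(-101 - y) = -303 - 3*y)
I = -1 (I = 1*(-1) = -1)
j(a) = -4/3 + (1 + a)*(5 + a)/6 (j(a) = -4/3 + ((a + 5)*(a + 1))/6 = -4/3 + ((5 + a)*(1 + a))/6 = -4/3 + ((1 + a)*(5 + a))/6 = -4/3 + (1 + a)*(5 + a)/6)
F(D) = 40/3 (F(D) = 2*((-½ - 1 + (⅙)*(-1)²)*(-5)) = 2*((-½ - 1 + (⅙)*1)*(-5)) = 2*((-½ - 1 + ⅙)*(-5)) = 2*(-4/3*(-5)) = 2*(20/3) = 40/3)
F(-162) + o(43, 159) = 40/3 + (-303 - 3*43) = 40/3 + (-303 - 129) = 40/3 - 432 = -1256/3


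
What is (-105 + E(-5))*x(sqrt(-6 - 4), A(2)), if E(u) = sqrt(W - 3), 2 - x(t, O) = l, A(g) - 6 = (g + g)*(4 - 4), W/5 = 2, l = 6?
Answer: 420 - 4*sqrt(7) ≈ 409.42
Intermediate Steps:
W = 10 (W = 5*2 = 10)
A(g) = 6 (A(g) = 6 + (g + g)*(4 - 4) = 6 + (2*g)*0 = 6 + 0 = 6)
x(t, O) = -4 (x(t, O) = 2 - 1*6 = 2 - 6 = -4)
E(u) = sqrt(7) (E(u) = sqrt(10 - 3) = sqrt(7))
(-105 + E(-5))*x(sqrt(-6 - 4), A(2)) = (-105 + sqrt(7))*(-4) = 420 - 4*sqrt(7)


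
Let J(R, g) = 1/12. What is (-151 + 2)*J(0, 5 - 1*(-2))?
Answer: -149/12 ≈ -12.417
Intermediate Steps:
J(R, g) = 1/12
(-151 + 2)*J(0, 5 - 1*(-2)) = (-151 + 2)*(1/12) = -149*1/12 = -149/12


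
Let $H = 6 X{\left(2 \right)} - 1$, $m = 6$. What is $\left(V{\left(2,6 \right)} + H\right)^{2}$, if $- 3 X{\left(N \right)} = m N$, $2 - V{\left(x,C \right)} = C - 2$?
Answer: $729$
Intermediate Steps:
$V{\left(x,C \right)} = 4 - C$ ($V{\left(x,C \right)} = 2 - \left(C - 2\right) = 2 - \left(-2 + C\right) = 4 - C$)
$X{\left(N \right)} = - 2 N$ ($X{\left(N \right)} = - \frac{6 N}{3} = - 2 N$)
$H = -25$ ($H = 6 \left(\left(-2\right) 2\right) - 1 = 6 \left(-4\right) - 1 = -24 - 1 = -25$)
$\left(V{\left(2,6 \right)} + H\right)^{2} = \left(\left(4 - 6\right) - 25\right)^{2} = \left(-2 - 25\right)^{2} = \left(-27\right)^{2} = 729$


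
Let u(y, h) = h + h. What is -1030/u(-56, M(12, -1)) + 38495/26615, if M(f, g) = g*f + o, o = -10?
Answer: 2910723/117106 ≈ 24.855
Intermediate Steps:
M(f, g) = -10 + f*g (M(f, g) = g*f - 10 = f*g - 10 = -10 + f*g)
u(y, h) = 2*h
-1030/u(-56, M(12, -1)) + 38495/26615 = -1030*1/(2*(-10 + 12*(-1))) + 38495/26615 = -1030*1/(2*(-10 - 12)) + 38495*(1/26615) = -1030/(2*(-22)) + 7699/5323 = -1030/(-44) + 7699/5323 = -1030*(-1/44) + 7699/5323 = 515/22 + 7699/5323 = 2910723/117106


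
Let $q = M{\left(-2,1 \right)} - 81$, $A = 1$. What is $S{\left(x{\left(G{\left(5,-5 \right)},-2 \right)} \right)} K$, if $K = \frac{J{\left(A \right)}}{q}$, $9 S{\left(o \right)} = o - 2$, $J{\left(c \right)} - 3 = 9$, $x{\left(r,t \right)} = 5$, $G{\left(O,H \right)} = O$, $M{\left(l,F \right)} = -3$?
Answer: $- \frac{1}{21} \approx -0.047619$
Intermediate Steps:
$q = -84$ ($q = -3 - 81 = -84$)
$J{\left(c \right)} = 12$ ($J{\left(c \right)} = 3 + 9 = 12$)
$S{\left(o \right)} = - \frac{2}{9} + \frac{o}{9}$ ($S{\left(o \right)} = \frac{o - 2}{9} = \frac{-2 + o}{9} = - \frac{2}{9} + \frac{o}{9}$)
$K = - \frac{1}{7}$ ($K = \frac{12}{-84} = 12 \left(- \frac{1}{84}\right) = - \frac{1}{7} \approx -0.14286$)
$S{\left(x{\left(G{\left(5,-5 \right)},-2 \right)} \right)} K = \left(- \frac{2}{9} + \frac{1}{9} \cdot 5\right) \left(- \frac{1}{7}\right) = \left(- \frac{2}{9} + \frac{5}{9}\right) \left(- \frac{1}{7}\right) = \frac{1}{3} \left(- \frac{1}{7}\right) = - \frac{1}{21}$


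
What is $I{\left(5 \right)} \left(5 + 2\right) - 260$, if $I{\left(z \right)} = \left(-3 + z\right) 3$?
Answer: $-218$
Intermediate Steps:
$I{\left(z \right)} = -9 + 3 z$
$I{\left(5 \right)} \left(5 + 2\right) - 260 = \left(-9 + 3 \cdot 5\right) \left(5 + 2\right) - 260 = \left(-9 + 15\right) 7 - 260 = 6 \cdot 7 - 260 = 42 - 260 = -218$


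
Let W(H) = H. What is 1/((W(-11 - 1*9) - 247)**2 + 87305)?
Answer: 1/158594 ≈ 6.3054e-6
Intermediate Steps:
1/((W(-11 - 1*9) - 247)**2 + 87305) = 1/(((-11 - 1*9) - 247)**2 + 87305) = 1/(((-11 - 9) - 247)**2 + 87305) = 1/((-20 - 247)**2 + 87305) = 1/((-267)**2 + 87305) = 1/(71289 + 87305) = 1/158594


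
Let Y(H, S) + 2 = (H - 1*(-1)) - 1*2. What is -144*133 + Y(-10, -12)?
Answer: -19165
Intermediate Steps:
Y(H, S) = -3 + H (Y(H, S) = -2 + ((H - 1*(-1)) - 1*2) = -2 + ((H + 1) - 2) = -2 + ((1 + H) - 2) = -2 + (-1 + H) = -3 + H)
-144*133 + Y(-10, -12) = -144*133 + (-3 - 10) = -19152 - 13 = -19165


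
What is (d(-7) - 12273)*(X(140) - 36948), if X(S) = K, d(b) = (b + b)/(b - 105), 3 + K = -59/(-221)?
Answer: 100221671812/221 ≈ 4.5349e+8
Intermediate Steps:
K = -604/221 (K = -3 - 59/(-221) = -3 - 59*(-1/221) = -3 + 59/221 = -604/221 ≈ -2.7330)
d(b) = 2*b/(-105 + b) (d(b) = (2*b)/(-105 + b) = 2*b/(-105 + b))
X(S) = -604/221
(d(-7) - 12273)*(X(140) - 36948) = (2*(-7)/(-105 - 7) - 12273)*(-604/221 - 36948) = (2*(-7)/(-112) - 12273)*(-8166112/221) = (2*(-7)*(-1/112) - 12273)*(-8166112/221) = (⅛ - 12273)*(-8166112/221) = -98183/8*(-8166112/221) = 100221671812/221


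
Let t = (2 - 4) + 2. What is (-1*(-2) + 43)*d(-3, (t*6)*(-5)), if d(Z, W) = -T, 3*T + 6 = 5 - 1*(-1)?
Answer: 0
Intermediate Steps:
t = 0 (t = -2 + 2 = 0)
T = 0 (T = -2 + (5 - 1*(-1))/3 = -2 + (5 + 1)/3 = -2 + (1/3)*6 = -2 + 2 = 0)
d(Z, W) = 0 (d(Z, W) = -1*0 = 0)
(-1*(-2) + 43)*d(-3, (t*6)*(-5)) = (-1*(-2) + 43)*0 = (2 + 43)*0 = 45*0 = 0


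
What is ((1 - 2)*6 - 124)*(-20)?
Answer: 2600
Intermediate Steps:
((1 - 2)*6 - 124)*(-20) = (-1*6 - 124)*(-20) = (-6 - 124)*(-20) = -130*(-20) = 2600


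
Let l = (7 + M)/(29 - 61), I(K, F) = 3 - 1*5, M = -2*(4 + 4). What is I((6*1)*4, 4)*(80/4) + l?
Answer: -1271/32 ≈ -39.719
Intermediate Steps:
M = -16 (M = -2*8 = -16)
I(K, F) = -2 (I(K, F) = 3 - 5 = -2)
l = 9/32 (l = (7 - 16)/(29 - 61) = -9/(-32) = -9*(-1/32) = 9/32 ≈ 0.28125)
I((6*1)*4, 4)*(80/4) + l = -160/4 + 9/32 = -2*20 + 9/32 = -40 + 9/32 = -1271/32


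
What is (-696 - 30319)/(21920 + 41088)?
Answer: -31015/63008 ≈ -0.49224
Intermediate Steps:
(-696 - 30319)/(21920 + 41088) = -31015/63008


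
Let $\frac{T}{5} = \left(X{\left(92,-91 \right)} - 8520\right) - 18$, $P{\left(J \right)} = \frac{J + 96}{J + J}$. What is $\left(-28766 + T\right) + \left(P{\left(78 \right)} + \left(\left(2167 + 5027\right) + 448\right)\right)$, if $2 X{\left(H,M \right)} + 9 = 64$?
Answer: $- \frac{827780}{13} \approx -63675.0$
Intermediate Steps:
$X{\left(H,M \right)} = \frac{55}{2}$ ($X{\left(H,M \right)} = - \frac{9}{2} + \frac{1}{2} \cdot 64 = - \frac{9}{2} + 32 = \frac{55}{2}$)
$P{\left(J \right)} = \frac{96 + J}{2 J}$
$T = - \frac{85105}{2}$ ($T = 5 \left(\left(\frac{55}{2} - 8520\right) - 18\right) = 5 \left(- \frac{16985}{2} - 18\right) = 5 \left(- \frac{17021}{2}\right) = - \frac{85105}{2} \approx -42553.0$)
$\left(-28766 + T\right) + \left(P{\left(78 \right)} + \left(\left(2167 + 5027\right) + 448\right)\right) = \left(-28766 - \frac{85105}{2}\right) + \left(\frac{96 + 78}{2 \cdot 78} + \left(\left(2167 + 5027\right) + 448\right)\right) = - \frac{142637}{2} + \left(\frac{1}{2} \cdot \frac{1}{78} \cdot 174 + \left(7194 + 448\right)\right) = - \frac{142637}{2} + \left(\frac{29}{26} + 7642\right) = - \frac{142637}{2} + \frac{198721}{26} = - \frac{827780}{13}$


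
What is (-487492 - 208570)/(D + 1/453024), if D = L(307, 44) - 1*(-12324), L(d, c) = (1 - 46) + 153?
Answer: -315332791488/5631994369 ≈ -55.990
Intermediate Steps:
L(d, c) = 108 (L(d, c) = -45 + 153 = 108)
D = 12432 (D = 108 - 1*(-12324) = 108 + 12324 = 12432)
(-487492 - 208570)/(D + 1/453024) = (-487492 - 208570)/(12432 + 1/453024) = -696062/(12432 + 1/453024) = -696062/5631994369/453024 = -696062*453024/5631994369 = -315332791488/5631994369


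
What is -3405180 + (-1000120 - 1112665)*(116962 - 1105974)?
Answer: 2089566313240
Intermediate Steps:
-3405180 + (-1000120 - 1112665)*(116962 - 1105974) = -3405180 - 2112785*(-989012) = -3405180 + 2089569718420 = 2089566313240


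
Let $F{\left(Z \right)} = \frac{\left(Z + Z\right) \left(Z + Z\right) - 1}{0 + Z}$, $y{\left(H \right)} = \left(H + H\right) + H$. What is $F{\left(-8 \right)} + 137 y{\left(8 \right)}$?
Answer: $\frac{26049}{8} \approx 3256.1$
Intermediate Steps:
$y{\left(H \right)} = 3 H$ ($y{\left(H \right)} = 2 H + H = 3 H$)
$F{\left(Z \right)} = \frac{-1 + 4 Z^{2}}{Z}$ ($F{\left(Z \right)} = \frac{2 Z 2 Z - 1}{Z} = \frac{4 Z^{2} - 1}{Z} = \frac{-1 + 4 Z^{2}}{Z}$)
$F{\left(-8 \right)} + 137 y{\left(8 \right)} = \left(- \frac{1}{-8} + 4 \left(-8\right)\right) + 137 \cdot 3 \cdot 8 = \left(\left(-1\right) \left(- \frac{1}{8}\right) - 32\right) + 137 \cdot 24 = \left(\frac{1}{8} - 32\right) + 3288 = - \frac{255}{8} + 3288 = \frac{26049}{8}$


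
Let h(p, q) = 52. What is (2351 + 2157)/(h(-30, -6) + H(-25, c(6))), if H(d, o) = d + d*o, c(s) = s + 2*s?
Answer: -4508/423 ≈ -10.657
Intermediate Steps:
c(s) = 3*s
(2351 + 2157)/(h(-30, -6) + H(-25, c(6))) = (2351 + 2157)/(52 - 25*(1 + 3*6)) = 4508/(52 - 25*(1 + 18)) = 4508/(52 - 25*19) = 4508/(52 - 475) = 4508/(-423) = 4508*(-1/423) = -4508/423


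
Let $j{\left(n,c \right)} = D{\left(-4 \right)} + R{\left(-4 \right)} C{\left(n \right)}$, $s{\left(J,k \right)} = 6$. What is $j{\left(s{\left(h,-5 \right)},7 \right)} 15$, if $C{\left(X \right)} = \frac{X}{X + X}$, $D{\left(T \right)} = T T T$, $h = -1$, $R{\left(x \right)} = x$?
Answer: $-990$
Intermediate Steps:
$D{\left(T \right)} = T^{3}$ ($D{\left(T \right)} = T^{2} T = T^{3}$)
$C{\left(X \right)} = \frac{1}{2}$ ($C{\left(X \right)} = \frac{X}{2 X} = \frac{1}{2 X} X = \frac{1}{2}$)
$j{\left(n,c \right)} = -66$ ($j{\left(n,c \right)} = \left(-4\right)^{3} - 2 = -64 - 2 = -66$)
$j{\left(s{\left(h,-5 \right)},7 \right)} 15 = \left(-66\right) 15 = -990$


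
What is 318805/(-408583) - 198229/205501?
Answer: -146507745812/83964215083 ≈ -1.7449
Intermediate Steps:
318805/(-408583) - 198229/205501 = 318805*(-1/408583) - 198229*1/205501 = -318805/408583 - 198229/205501 = -146507745812/83964215083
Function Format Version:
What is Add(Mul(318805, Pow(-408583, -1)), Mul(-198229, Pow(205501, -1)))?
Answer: Rational(-146507745812, 83964215083) ≈ -1.7449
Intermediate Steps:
Add(Mul(318805, Pow(-408583, -1)), Mul(-198229, Pow(205501, -1))) = Add(Mul(318805, Rational(-1, 408583)), Mul(-198229, Rational(1, 205501))) = Add(Rational(-318805, 408583), Rational(-198229, 205501)) = Rational(-146507745812, 83964215083)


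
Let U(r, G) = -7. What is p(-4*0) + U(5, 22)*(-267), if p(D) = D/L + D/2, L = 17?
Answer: 1869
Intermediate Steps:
p(D) = 19*D/34 (p(D) = D/17 + D/2 = 19*D/34)
p(-4*0) + U(5, 22)*(-267) = 19*(-4*0)/34 - 7*(-267) = (19/34)*0 + 1869 = 0 + 1869 = 1869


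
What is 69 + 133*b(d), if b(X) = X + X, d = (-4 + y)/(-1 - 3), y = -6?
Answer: 734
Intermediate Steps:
d = 5/2 (d = (-4 - 6)/(-1 - 3) = -10/(-4) = -10*(-¼) = 5/2 ≈ 2.5000)
b(X) = 2*X
69 + 133*b(d) = 69 + 133*(2*(5/2)) = 69 + 133*5 = 69 + 665 = 734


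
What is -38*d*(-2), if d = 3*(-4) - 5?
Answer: -1292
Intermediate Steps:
d = -17 (d = -12 - 5 = -17)
-38*d*(-2) = -38*(-17)*(-2) = 646*(-2) = -1292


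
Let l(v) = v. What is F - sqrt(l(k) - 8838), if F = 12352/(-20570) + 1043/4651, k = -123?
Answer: -17997321/47835535 - I*sqrt(8961) ≈ -0.37623 - 94.663*I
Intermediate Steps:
F = -17997321/47835535 (F = 12352*(-1/20570) + 1043*(1/4651) = -6176/10285 + 1043/4651 = -17997321/47835535 ≈ -0.37623)
F - sqrt(l(k) - 8838) = -17997321/47835535 - sqrt(-123 - 8838) = -17997321/47835535 - sqrt(-8961) = -17997321/47835535 - I*sqrt(8961)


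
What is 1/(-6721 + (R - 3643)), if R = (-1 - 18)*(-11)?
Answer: -1/10155 ≈ -9.8474e-5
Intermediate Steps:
R = 209 (R = -19*(-11) = 209)
1/(-6721 + (R - 3643)) = 1/(-6721 + (209 - 3643)) = 1/(-6721 - 3434) = 1/(-10155) = -1/10155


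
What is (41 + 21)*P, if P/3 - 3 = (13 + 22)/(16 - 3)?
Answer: 13764/13 ≈ 1058.8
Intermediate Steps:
P = 222/13 (P = 9 + 3*((13 + 22)/(16 - 3)) = 9 + 3*(35/13) = 9 + 105/13 = 222/13 ≈ 17.077)
(41 + 21)*P = (41 + 21)*(222/13) = 62*(222/13) = 13764/13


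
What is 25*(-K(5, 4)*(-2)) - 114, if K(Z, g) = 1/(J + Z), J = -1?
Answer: -203/2 ≈ -101.50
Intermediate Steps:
K(Z, g) = 1/(-1 + Z)
25*(-K(5, 4)*(-2)) - 114 = 25*(-1/(-1 + 5)*(-2)) - 114 = 25*(-1/4*(-2)) - 114 = 25*(-1*¼*(-2)) - 114 = 25*(-¼*(-2)) - 114 = 25*(½) - 114 = 25/2 - 114 = -203/2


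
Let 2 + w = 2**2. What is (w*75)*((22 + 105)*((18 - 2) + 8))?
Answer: 457200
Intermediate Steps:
w = 2 (w = -2 + 2**2 = -2 + 4 = 2)
(w*75)*((22 + 105)*((18 - 2) + 8)) = (2*75)*((22 + 105)*((18 - 2) + 8)) = 150*(127*(16 + 8)) = 150*(127*24) = 150*3048 = 457200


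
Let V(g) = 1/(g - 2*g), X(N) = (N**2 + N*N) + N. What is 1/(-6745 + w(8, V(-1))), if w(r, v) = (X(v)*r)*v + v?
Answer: -1/6720 ≈ -0.00014881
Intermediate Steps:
X(N) = N + 2*N**2 (X(N) = (N**2 + N**2) + N = 2*N**2 + N = N + 2*N**2)
V(g) = -1/g (V(g) = 1/(-g) = -1/g)
w(r, v) = v + r*v**2*(1 + 2*v) (w(r, v) = ((v*(1 + 2*v))*r)*v + v = (r*v*(1 + 2*v))*v + v = r*v**2*(1 + 2*v) + v = v + r*v**2*(1 + 2*v))
1/(-6745 + w(8, V(-1))) = 1/(-6745 + (-1/(-1))*(1 + 8*(-1/(-1))*(1 + 2*(-1/(-1))))) = 1/(-6745 + (-1*(-1))*(1 + 8*(-1*(-1))*(1 + 2*(-1*(-1))))) = 1/(-6745 + 1*(1 + 8*1*(1 + 2*1))) = 1/(-6745 + 1*(1 + 8*1*(1 + 2))) = 1/(-6745 + 1*(1 + 8*1*3)) = 1/(-6745 + 1*(1 + 24)) = 1/(-6745 + 1*25) = 1/(-6745 + 25) = 1/(-6720) = -1/6720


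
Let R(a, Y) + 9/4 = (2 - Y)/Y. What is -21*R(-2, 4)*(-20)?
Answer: -1155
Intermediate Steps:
R(a, Y) = -9/4 + (2 - Y)/Y
-21*R(-2, 4)*(-20) = -21*(-13/4 + 2/4)*(-20) = -21*(-13/4 + 2*(1/4))*(-20) = -21*(-13/4 + 1/2)*(-20) = -21*(-11/4)*(-20) = (231/4)*(-20) = -1155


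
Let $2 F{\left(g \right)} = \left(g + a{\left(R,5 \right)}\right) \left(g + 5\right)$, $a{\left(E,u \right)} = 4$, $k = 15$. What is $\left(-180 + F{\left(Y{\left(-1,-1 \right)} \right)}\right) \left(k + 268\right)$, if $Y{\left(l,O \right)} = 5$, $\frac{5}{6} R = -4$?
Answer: $-38205$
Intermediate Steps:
$R = - \frac{24}{5}$ ($R = \frac{6}{5} \left(-4\right) = - \frac{24}{5} \approx -4.8$)
$F{\left(g \right)} = \frac{\left(4 + g\right) \left(5 + g\right)}{2}$ ($F{\left(g \right)} = \frac{\left(g + 4\right) \left(g + 5\right)}{2} = \frac{\left(4 + g\right) \left(5 + g\right)}{2}$)
$\left(-180 + F{\left(Y{\left(-1,-1 \right)} \right)}\right) \left(k + 268\right) = \left(-180 + \left(10 + \frac{5^{2}}{2} + \frac{9}{2} \cdot 5\right)\right) \left(15 + 268\right) = \left(-180 + \left(10 + \frac{1}{2} \cdot 25 + \frac{45}{2}\right)\right) 283 = \left(-180 + \left(10 + \frac{25}{2} + \frac{45}{2}\right)\right) 283 = \left(-180 + 45\right) 283 = \left(-135\right) 283 = -38205$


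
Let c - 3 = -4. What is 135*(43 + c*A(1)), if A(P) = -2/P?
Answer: 6075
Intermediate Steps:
c = -1 (c = 3 - 4 = -1)
135*(43 + c*A(1)) = 135*(43 - (-2)/1) = 135*(43 - (-2)) = 135*(43 - 1*(-2)) = 135*(43 + 2) = 135*45 = 6075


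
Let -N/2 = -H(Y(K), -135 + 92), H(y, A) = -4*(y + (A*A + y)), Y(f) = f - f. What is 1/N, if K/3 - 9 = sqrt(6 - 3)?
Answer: -1/14792 ≈ -6.7604e-5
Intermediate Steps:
K = 27 + 3*sqrt(3) (K = 27 + 3*sqrt(6 - 3) = 27 + 3*sqrt(3) ≈ 32.196)
Y(f) = 0
H(y, A) = -8*y - 4*A**2 (H(y, A) = -4*(y + (A**2 + y)) = -4*(y + (y + A**2)) = -4*(A**2 + 2*y) = -8*y - 4*A**2)
N = -14792 (N = -(-2)*(-8*0 - 4*(-135 + 92)**2) = -(-2)*(0 - 4*(-43)**2) = -(-2)*(0 - 4*1849) = -(-2)*(0 - 7396) = -(-2)*(-7396) = -2*7396 = -14792)
1/N = 1/(-14792) = -1/14792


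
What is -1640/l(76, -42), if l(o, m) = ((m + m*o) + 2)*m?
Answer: -205/16968 ≈ -0.012082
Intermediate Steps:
l(o, m) = m*(2 + m + m*o) (l(o, m) = (2 + m + m*o)*m = m*(2 + m + m*o))
-1640/l(76, -42) = -1640*(-1/(42*(2 - 42 - 42*76))) = -1640*(-1/(42*(2 - 42 - 3192))) = -1640/((-42*(-3232))) = -1640/135744 = -1640*1/135744 = -205/16968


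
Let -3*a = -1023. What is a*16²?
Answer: 87296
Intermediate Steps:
a = 341 (a = -⅓*(-1023) = 341)
a*16² = 341*16² = 341*256 = 87296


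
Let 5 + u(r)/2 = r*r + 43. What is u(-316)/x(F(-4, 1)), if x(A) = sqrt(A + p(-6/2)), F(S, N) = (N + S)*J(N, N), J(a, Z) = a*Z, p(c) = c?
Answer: -33298*I*sqrt(6) ≈ -81563.0*I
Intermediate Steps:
u(r) = 76 + 2*r**2 (u(r) = -10 + 2*(r*r + 43) = -10 + 2*(r**2 + 43) = -10 + 2*(43 + r**2) = -10 + (86 + 2*r**2) = 76 + 2*r**2)
J(a, Z) = Z*a
F(S, N) = N**2*(N + S) (F(S, N) = (N + S)*(N*N) = (N + S)*N**2 = N**2*(N + S))
x(A) = sqrt(-3 + A) (x(A) = sqrt(A - 6/2) = sqrt(A - 6*1/2) = sqrt(A - 3) = sqrt(-3 + A))
u(-316)/x(F(-4, 1)) = (76 + 2*(-316)**2)/(sqrt(-3 + 1**2*(1 - 4))) = (76 + 2*99856)/(sqrt(-3 + 1*(-3))) = (76 + 199712)/(sqrt(-3 - 3)) = 199788/(sqrt(-6)) = 199788/((I*sqrt(6))) = 199788*(-I*sqrt(6)/6) = -33298*I*sqrt(6)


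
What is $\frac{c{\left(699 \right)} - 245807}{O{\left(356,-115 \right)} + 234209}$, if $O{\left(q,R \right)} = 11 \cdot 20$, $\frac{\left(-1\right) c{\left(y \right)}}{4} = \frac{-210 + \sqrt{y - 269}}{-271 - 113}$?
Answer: $- \frac{3932947}{3750864} + \frac{\sqrt{430}}{22505184} \approx -1.0485$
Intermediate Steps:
$c{\left(y \right)} = - \frac{35}{16} + \frac{\sqrt{-269 + y}}{96}$ ($c{\left(y \right)} = - 4 \frac{-210 + \sqrt{y - 269}}{-271 - 113} = - 4 \frac{-210 + \sqrt{-269 + y}}{-384} = - 4 \left(-210 + \sqrt{-269 + y}\right) \left(- \frac{1}{384}\right) = - 4 \left(\frac{35}{64} - \frac{\sqrt{-269 + y}}{384}\right) = - \frac{35}{16} + \frac{\sqrt{-269 + y}}{96}$)
$O{\left(q,R \right)} = 220$
$\frac{c{\left(699 \right)} - 245807}{O{\left(356,-115 \right)} + 234209} = \frac{\left(- \frac{35}{16} + \frac{\sqrt{-269 + 699}}{96}\right) - 245807}{220 + 234209} = \frac{\left(- \frac{35}{16} + \frac{\sqrt{430}}{96}\right) - 245807}{234429} = \left(- \frac{3932947}{16} + \frac{\sqrt{430}}{96}\right) \frac{1}{234429} = - \frac{3932947}{3750864} + \frac{\sqrt{430}}{22505184}$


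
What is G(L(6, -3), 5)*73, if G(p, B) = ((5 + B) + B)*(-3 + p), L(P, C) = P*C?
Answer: -22995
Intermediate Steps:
L(P, C) = C*P
G(p, B) = (-3 + p)*(5 + 2*B) (G(p, B) = (5 + 2*B)*(-3 + p) = (-3 + p)*(5 + 2*B))
G(L(6, -3), 5)*73 = (-15 - 6*5 + 5*(-3*6) + 2*5*(-3*6))*73 = (-15 - 30 + 5*(-18) + 2*5*(-18))*73 = (-15 - 30 - 90 - 180)*73 = -315*73 = -22995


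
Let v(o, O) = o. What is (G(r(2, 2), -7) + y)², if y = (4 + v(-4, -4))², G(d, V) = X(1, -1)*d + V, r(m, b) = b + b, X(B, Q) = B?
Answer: 9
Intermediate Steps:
r(m, b) = 2*b
G(d, V) = V + d (G(d, V) = 1*d + V = d + V = V + d)
y = 0 (y = (4 - 4)² = 0² = 0)
(G(r(2, 2), -7) + y)² = ((-7 + 2*2) + 0)² = ((-7 + 4) + 0)² = (-3 + 0)² = (-3)² = 9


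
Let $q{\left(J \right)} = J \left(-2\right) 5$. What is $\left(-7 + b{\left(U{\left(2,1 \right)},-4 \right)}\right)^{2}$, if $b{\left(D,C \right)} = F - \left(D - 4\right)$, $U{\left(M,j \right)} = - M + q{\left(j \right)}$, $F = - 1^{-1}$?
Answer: $64$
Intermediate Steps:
$q{\left(J \right)} = - 10 J$ ($q{\left(J \right)} = - 2 J 5 = - 10 J$)
$F = -1$ ($F = \left(-1\right) 1 = -1$)
$U{\left(M,j \right)} = - M - 10 j$
$b{\left(D,C \right)} = 3 - D$ ($b{\left(D,C \right)} = -1 - \left(D - 4\right) = -1 - \left(-4 + D\right) = 3 - D$)
$\left(-7 + b{\left(U{\left(2,1 \right)},-4 \right)}\right)^{2} = \left(-7 - \left(-3 - 10 - 2\right)\right)^{2} = \left(-7 + \left(3 - \left(-2 - 10\right)\right)\right)^{2} = \left(-7 + \left(3 - -12\right)\right)^{2} = \left(-7 + \left(3 + 12\right)\right)^{2} = \left(-7 + 15\right)^{2} = 8^{2} = 64$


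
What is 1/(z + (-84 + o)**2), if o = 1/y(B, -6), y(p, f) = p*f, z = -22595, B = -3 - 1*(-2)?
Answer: -36/560411 ≈ -6.4239e-5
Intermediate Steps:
B = -1 (B = -3 + 2 = -1)
y(p, f) = f*p
o = 1/6 (o = 1/(-6*(-1)) = 1/6 ≈ 0.16667)
1/(z + (-84 + o)**2) = 1/(-22595 + (-84 + 1/6)**2) = 1/(-22595 + (-503/6)**2) = 1/(-22595 + 253009/36) = 1/(-560411/36) = -36/560411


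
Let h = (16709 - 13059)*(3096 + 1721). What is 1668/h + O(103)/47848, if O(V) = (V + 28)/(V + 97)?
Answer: 365306827/3365063713600 ≈ 0.00010856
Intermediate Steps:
h = 17582050 (h = 3650*4817 = 17582050)
O(V) = (28 + V)/(97 + V)
1668/h + O(103)/47848 = 1668/17582050 + ((28 + 103)/(97 + 103))/47848 = 1668*(1/17582050) + (131/200)*(1/47848) = 834/8791025 + ((1/200)*131)*(1/47848) = 834/8791025 + (131/200)*(1/47848) = 834/8791025 + 131/9569600 = 365306827/3365063713600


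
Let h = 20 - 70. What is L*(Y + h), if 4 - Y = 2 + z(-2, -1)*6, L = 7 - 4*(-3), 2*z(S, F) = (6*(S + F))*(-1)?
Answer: -1938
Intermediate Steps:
z(S, F) = -3*F - 3*S (z(S, F) = ((6*(S + F))*(-1))/2 = ((6*(F + S))*(-1))/2 = ((6*F + 6*S)*(-1))/2 = (-6*F - 6*S)/2 = -3*F - 3*S)
L = 19 (L = 7 + 12 = 19)
Y = -52 (Y = 4 - (2 + (-3*(-1) - 3*(-2))*6) = 4 - (2 + (3 + 6)*6) = 4 - (2 + 9*6) = 4 - (2 + 54) = 4 - 1*56 = 4 - 56 = -52)
h = -50
L*(Y + h) = 19*(-52 - 50) = 19*(-102) = -1938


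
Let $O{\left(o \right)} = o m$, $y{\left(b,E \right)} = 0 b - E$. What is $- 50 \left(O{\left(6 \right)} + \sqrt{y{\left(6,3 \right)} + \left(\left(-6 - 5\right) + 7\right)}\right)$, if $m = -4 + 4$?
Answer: $- 50 i \sqrt{7} \approx - 132.29 i$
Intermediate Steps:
$m = 0$
$y{\left(b,E \right)} = - E$ ($y{\left(b,E \right)} = 0 - E = - E$)
$O{\left(o \right)} = 0$ ($O{\left(o \right)} = o 0 = 0$)
$- 50 \left(O{\left(6 \right)} + \sqrt{y{\left(6,3 \right)} + \left(\left(-6 - 5\right) + 7\right)}\right) = - 50 \left(0 + \sqrt{\left(-1\right) 3 + \left(\left(-6 - 5\right) + 7\right)}\right) = - 50 \left(0 + \sqrt{-3 + \left(-11 + 7\right)}\right) = - 50 \left(0 + \sqrt{-3 - 4}\right) = - 50 \left(0 + \sqrt{-7}\right) = - 50 \left(0 + i \sqrt{7}\right) = - 50 i \sqrt{7}$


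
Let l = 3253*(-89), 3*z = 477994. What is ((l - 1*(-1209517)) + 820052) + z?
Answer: 5698150/3 ≈ 1.8994e+6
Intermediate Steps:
z = 477994/3 (z = (1/3)*477994 = 477994/3 ≈ 1.5933e+5)
l = -289517
((l - 1*(-1209517)) + 820052) + z = ((-289517 - 1*(-1209517)) + 820052) + 477994/3 = ((-289517 + 1209517) + 820052) + 477994/3 = (920000 + 820052) + 477994/3 = 1740052 + 477994/3 = 5698150/3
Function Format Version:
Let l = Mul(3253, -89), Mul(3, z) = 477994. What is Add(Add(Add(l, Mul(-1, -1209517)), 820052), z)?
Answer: Rational(5698150, 3) ≈ 1.8994e+6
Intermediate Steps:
z = Rational(477994, 3) (z = Mul(Rational(1, 3), 477994) = Rational(477994, 3) ≈ 1.5933e+5)
l = -289517
Add(Add(Add(l, Mul(-1, -1209517)), 820052), z) = Add(Add(Add(-289517, Mul(-1, -1209517)), 820052), Rational(477994, 3)) = Add(Add(Add(-289517, 1209517), 820052), Rational(477994, 3)) = Add(Add(920000, 820052), Rational(477994, 3)) = Add(1740052, Rational(477994, 3)) = Rational(5698150, 3)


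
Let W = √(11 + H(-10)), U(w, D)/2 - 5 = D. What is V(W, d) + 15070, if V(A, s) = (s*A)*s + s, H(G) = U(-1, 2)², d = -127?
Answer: 14943 + 48387*√23 ≈ 2.4700e+5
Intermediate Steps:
U(w, D) = 10 + 2*D
H(G) = 196 (H(G) = (10 + 2*2)² = (10 + 4)² = 14² = 196)
W = 3*√23 (W = √(11 + 196) = √207 = 3*√23 ≈ 14.387)
V(A, s) = s + A*s² (V(A, s) = (A*s)*s + s = A*s² + s = s + A*s²)
V(W, d) + 15070 = -127*(1 + (3*√23)*(-127)) + 15070 = -127*(1 - 381*√23) + 15070 = (-127 + 48387*√23) + 15070 = 14943 + 48387*√23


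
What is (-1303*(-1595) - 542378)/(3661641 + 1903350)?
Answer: 511969/1854997 ≈ 0.27599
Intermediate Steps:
(-1303*(-1595) - 542378)/(3661641 + 1903350) = (2078285 - 542378)/5564991 = 1535907*(1/5564991) = 511969/1854997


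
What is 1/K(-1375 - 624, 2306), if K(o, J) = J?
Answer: 1/2306 ≈ 0.00043365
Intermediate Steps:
1/K(-1375 - 624, 2306) = 1/2306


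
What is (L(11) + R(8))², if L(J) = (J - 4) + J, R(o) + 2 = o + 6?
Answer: 900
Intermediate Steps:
R(o) = 4 + o (R(o) = -2 + (o + 6) = -2 + (6 + o) = 4 + o)
L(J) = -4 + 2*J (L(J) = (-4 + J) + J = -4 + 2*J)
(L(11) + R(8))² = ((-4 + 2*11) + (4 + 8))² = ((-4 + 22) + 12)² = (18 + 12)² = 30² = 900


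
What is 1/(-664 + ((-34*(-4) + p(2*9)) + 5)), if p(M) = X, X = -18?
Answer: -1/541 ≈ -0.0018484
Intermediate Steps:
p(M) = -18
1/(-664 + ((-34*(-4) + p(2*9)) + 5)) = 1/(-664 + ((-34*(-4) - 18) + 5)) = 1/(-664 + ((136 - 18) + 5)) = 1/(-664 + (118 + 5)) = 1/(-664 + 123) = 1/(-541) = -1/541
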